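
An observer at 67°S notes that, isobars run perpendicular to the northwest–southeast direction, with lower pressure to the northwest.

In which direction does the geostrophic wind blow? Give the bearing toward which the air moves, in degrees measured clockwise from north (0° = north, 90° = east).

The pressure-gradient force points toward the northwest (bearing 315°).
Geostrophic balance: in the Southern Hemisphere the Coriolis force deflects motion to the left, so the geostrophic wind blows 90° to the left of the pressure-gradient force (low pressure on the right).
Rotating 315° by 90° counterclockwise gives 225° — the wind blows toward the southwest.

225°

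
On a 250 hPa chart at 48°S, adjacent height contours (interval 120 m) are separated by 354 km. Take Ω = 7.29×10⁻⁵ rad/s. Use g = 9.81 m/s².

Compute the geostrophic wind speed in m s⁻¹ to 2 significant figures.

31 m s⁻¹

Coriolis parameter at 48°S:
f = 2Ω sin φ = 2 × 7.29×10⁻⁵ × sin 48° = 1.08×10⁻⁴ s⁻¹
Height gradient: |∂Z/∂n| = 120 m / 354000 m = 3.39×10⁻⁴
On a pressure surface, geostrophic balance gives V_g = (g/f)|∂Z/∂n|:
V_g = 9.81 × 3.39×10⁻⁴ / 1.08×10⁻⁴ = 30.7 m/s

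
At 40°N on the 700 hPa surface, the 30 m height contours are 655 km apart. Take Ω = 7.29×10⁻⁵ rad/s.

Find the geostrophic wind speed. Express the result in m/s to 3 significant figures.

4.79 m/s

Coriolis parameter at 40°N:
f = 2Ω sin φ = 2 × 7.29×10⁻⁵ × sin 40° = 9.37×10⁻⁵ s⁻¹
Height gradient: |∂Z/∂n| = 30 m / 655000 m = 4.58×10⁻⁵
On a pressure surface, geostrophic balance gives V_g = (g/f)|∂Z/∂n|:
V_g = 9.81 × 4.58×10⁻⁵ / 9.37×10⁻⁵ = 4.79 m/s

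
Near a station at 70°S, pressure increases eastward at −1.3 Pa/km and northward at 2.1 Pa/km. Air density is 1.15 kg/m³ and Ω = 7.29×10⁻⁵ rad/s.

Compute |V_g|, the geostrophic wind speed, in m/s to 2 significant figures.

16 m/s

Coriolis parameter at 70°S:
f = 2Ω sin φ = 2 × 7.29×10⁻⁵ × sin 70° = 1.37×10⁻⁴ s⁻¹
In the Southern Hemisphere f is negative: f = −1.37×10⁻⁴ s⁻¹.
Component geostrophic relations (x east, y north):
u_g = −(1/(fρ)) ∂P/∂y,  v_g = (1/(fρ)) ∂P/∂x
u_g = −(2.1×10⁻³)/(−1.37×10⁻⁴ × 1.15) = 13.3 m/s;  v_g = (−1.3×10⁻³)/(−1.37×10⁻⁴ × 1.15) = 8.25 m/s
|V_g| = √(u_g² + v_g²) = 15.7 m/s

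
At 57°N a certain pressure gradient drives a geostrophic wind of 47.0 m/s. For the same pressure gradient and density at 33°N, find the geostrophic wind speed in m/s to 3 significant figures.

72.4 m/s

With the same pressure gradient and density, V_g ∝ 1/f ∝ 1/sin φ.
V₂ = V₁ · sin φ₁ / sin φ₂ = 47.0 × sin 57° / sin 33°
V₂ = 47.0 × 0.8387/0.5446 = 72.4 m/s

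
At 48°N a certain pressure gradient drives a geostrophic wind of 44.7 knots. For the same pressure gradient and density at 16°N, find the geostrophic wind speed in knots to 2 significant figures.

120 knots

With the same pressure gradient and density, V_g ∝ 1/f ∝ 1/sin φ.
V₂ = V₁ · sin φ₁ / sin φ₂ = 44.7 × sin 48° / sin 16°
V₂ = 44.7 × 0.7431/0.2756 = 120 knots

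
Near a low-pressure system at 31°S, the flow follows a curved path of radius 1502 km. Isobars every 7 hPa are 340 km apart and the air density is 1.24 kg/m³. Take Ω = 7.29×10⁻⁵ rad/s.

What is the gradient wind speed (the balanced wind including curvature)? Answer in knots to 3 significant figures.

36.8 knots

Coriolis parameter at 31°S:
f = 2Ω sin φ = 2 × 7.29×10⁻⁵ × sin 31° = 7.51×10⁻⁵ s⁻¹
Pressure gradient: |∂P/∂n| = 700 Pa / 340000 m = 2.06×10⁻³ Pa/m
Geostrophic speed: V_g = |∂P/∂n|/(fρ) = 2.06×10⁻³/(7.51×10⁻⁵ × 1.24) = 22.1 m/s
Around a low, centrifugal force acts outward with Coriolis, so pressure-gradient force balances both:
(1/ρ)|∂P/∂n| = fV + V²/R  →  V² + fR·V − fR·V_g = 0
With fR = 7.51×10⁻⁵ × 1502×10³ m = 113 m/s:
V = [−fR + √((fR)² + 4 fR V_g)]/2 = [−113 + √(113² + 4×113×22.1)]/2 = 18.9 m/s
Subgeostrophic (V < V_g = 22.1 m/s), as expected around a low.
Converting: 18.9 m/s × 1.944 = 36.8 knots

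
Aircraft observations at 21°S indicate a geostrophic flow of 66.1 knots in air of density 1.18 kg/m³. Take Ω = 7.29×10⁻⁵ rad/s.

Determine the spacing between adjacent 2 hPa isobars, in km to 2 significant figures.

Coriolis parameter at 21°S:
f = 2Ω sin φ = 2 × 7.29×10⁻⁵ × sin 21° = 5.23×10⁻⁵ s⁻¹
Wind speed in SI: 66.1 knots = 34.0 m/s
Geostrophic balance rearranged: |∂P/∂n| = f ρ V_g
|∂P/∂n| = 5.23×10⁻⁵ × 1.18 × 34.0 = 2.10×10⁻³ Pa/m
Isobar spacing: Δn = ΔP/|∂P/∂n| = 200 Pa / 2.10×10⁻³ Pa/m = 95394 m ≈ 95 km

95 km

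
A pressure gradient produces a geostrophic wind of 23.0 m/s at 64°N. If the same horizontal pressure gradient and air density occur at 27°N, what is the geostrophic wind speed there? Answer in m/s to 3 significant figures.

45.5 m/s

With the same pressure gradient and density, V_g ∝ 1/f ∝ 1/sin φ.
V₂ = V₁ · sin φ₁ / sin φ₂ = 23.0 × sin 64° / sin 27°
V₂ = 23.0 × 0.8988/0.4540 = 45.5 m/s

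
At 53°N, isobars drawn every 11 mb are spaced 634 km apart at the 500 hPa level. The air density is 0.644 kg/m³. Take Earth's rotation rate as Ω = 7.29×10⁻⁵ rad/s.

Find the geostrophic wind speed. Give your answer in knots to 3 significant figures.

Coriolis parameter at 53°N:
f = 2Ω sin φ = 2 × 7.29×10⁻⁵ × sin 53° = 1.16×10⁻⁴ s⁻¹
Pressure gradient: |∂P/∂n| = 1100 Pa / 634000 m = 1.74×10⁻³ Pa/m
Geostrophic balance (pressure-gradient force = Coriolis force):
V_g = (1/(fρ)) |∂P/∂n| = 1.74×10⁻³ / (1.16×10⁻⁴ × 0.644) = 23.1 m/s
Converting: 23.1 m/s × 1.944 = 45.0 knots

45.0 knots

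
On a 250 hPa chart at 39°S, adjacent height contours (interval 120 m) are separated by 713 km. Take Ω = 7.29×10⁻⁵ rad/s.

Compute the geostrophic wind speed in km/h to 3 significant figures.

Coriolis parameter at 39°S:
f = 2Ω sin φ = 2 × 7.29×10⁻⁵ × sin 39° = 9.18×10⁻⁵ s⁻¹
Height gradient: |∂Z/∂n| = 120 m / 713000 m = 1.68×10⁻⁴
On a pressure surface, geostrophic balance gives V_g = (g/f)|∂Z/∂n|:
V_g = 9.81 × 1.68×10⁻⁴ / 9.18×10⁻⁵ = 18.0 m/s
Converting: 18.0 m/s × 3.6 = 64.8 km/h

64.8 km/h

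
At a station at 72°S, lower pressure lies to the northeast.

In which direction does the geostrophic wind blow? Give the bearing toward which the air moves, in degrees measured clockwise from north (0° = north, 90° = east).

The pressure-gradient force points toward the northeast (bearing 045°).
Geostrophic balance: in the Southern Hemisphere the Coriolis force deflects motion to the left, so the geostrophic wind blows 90° to the left of the pressure-gradient force (low pressure on the right).
Rotating 045° by 90° counterclockwise gives 315° — the wind blows toward the northwest.

315°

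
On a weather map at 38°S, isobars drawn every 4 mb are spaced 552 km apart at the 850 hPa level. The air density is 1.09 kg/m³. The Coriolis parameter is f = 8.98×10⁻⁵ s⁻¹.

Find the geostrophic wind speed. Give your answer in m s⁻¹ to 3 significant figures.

7.40 m s⁻¹

Pressure gradient: |∂P/∂n| = 400 Pa / 552000 m = 7.25×10⁻⁴ Pa/m
Geostrophic balance (pressure-gradient force = Coriolis force):
V_g = (1/(fρ)) |∂P/∂n| = 7.25×10⁻⁴ / (8.98×10⁻⁵ × 1.09) = 7.40 m/s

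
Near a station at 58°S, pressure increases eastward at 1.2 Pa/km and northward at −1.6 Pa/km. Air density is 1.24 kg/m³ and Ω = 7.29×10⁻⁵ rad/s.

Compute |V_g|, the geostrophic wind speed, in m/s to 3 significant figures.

13.0 m/s

Coriolis parameter at 58°S:
f = 2Ω sin φ = 2 × 7.29×10⁻⁵ × sin 58° = 1.24×10⁻⁴ s⁻¹
In the Southern Hemisphere f is negative: f = −1.24×10⁻⁴ s⁻¹.
Component geostrophic relations (x east, y north):
u_g = −(1/(fρ)) ∂P/∂y,  v_g = (1/(fρ)) ∂P/∂x
u_g = −(−1.6×10⁻³)/(−1.24×10⁻⁴ × 1.24) = −10.4 m/s;  v_g = (1.2×10⁻³)/(−1.24×10⁻⁴ × 1.24) = −7.83 m/s
|V_g| = √(u_g² + v_g²) = 13.0 m/s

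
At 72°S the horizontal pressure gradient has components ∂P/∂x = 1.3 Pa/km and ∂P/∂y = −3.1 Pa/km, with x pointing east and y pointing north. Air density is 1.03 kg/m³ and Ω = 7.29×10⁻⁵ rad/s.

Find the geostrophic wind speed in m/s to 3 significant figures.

Coriolis parameter at 72°S:
f = 2Ω sin φ = 2 × 7.29×10⁻⁵ × sin 72° = 1.39×10⁻⁴ s⁻¹
In the Southern Hemisphere f is negative: f = −1.39×10⁻⁴ s⁻¹.
Component geostrophic relations (x east, y north):
u_g = −(1/(fρ)) ∂P/∂y,  v_g = (1/(fρ)) ∂P/∂x
u_g = −(−3.1×10⁻³)/(−1.39×10⁻⁴ × 1.03) = −21.7 m/s;  v_g = (1.3×10⁻³)/(−1.39×10⁻⁴ × 1.03) = −9.10 m/s
|V_g| = √(u_g² + v_g²) = 23.5 m/s

23.5 m/s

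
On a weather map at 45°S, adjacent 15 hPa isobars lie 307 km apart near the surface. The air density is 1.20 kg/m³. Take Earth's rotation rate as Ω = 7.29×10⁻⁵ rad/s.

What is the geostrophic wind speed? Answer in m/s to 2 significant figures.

39 m/s

Coriolis parameter at 45°S:
f = 2Ω sin φ = 2 × 7.29×10⁻⁵ × sin 45° = 1.03×10⁻⁴ s⁻¹
Pressure gradient: |∂P/∂n| = 1500 Pa / 307000 m = 4.89×10⁻³ Pa/m
Geostrophic balance (pressure-gradient force = Coriolis force):
V_g = (1/(fρ)) |∂P/∂n| = 4.89×10⁻³ / (1.03×10⁻⁴ × 1.20) = 39.5 m/s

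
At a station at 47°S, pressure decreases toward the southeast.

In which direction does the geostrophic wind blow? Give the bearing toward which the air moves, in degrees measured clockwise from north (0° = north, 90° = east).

The pressure-gradient force points toward the southeast (bearing 135°).
Geostrophic balance: in the Southern Hemisphere the Coriolis force deflects motion to the left, so the geostrophic wind blows 90° to the left of the pressure-gradient force (low pressure on the right).
Rotating 135° by 90° counterclockwise gives 045° — the wind blows toward the northeast.

045°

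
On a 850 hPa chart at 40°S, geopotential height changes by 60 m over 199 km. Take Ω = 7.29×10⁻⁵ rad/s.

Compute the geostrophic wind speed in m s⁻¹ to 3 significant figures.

Coriolis parameter at 40°S:
f = 2Ω sin φ = 2 × 7.29×10⁻⁵ × sin 40° = 9.37×10⁻⁵ s⁻¹
Height gradient: |∂Z/∂n| = 60 m / 199000 m = 3.02×10⁻⁴
On a pressure surface, geostrophic balance gives V_g = (g/f)|∂Z/∂n|:
V_g = 9.81 × 3.02×10⁻⁴ / 9.37×10⁻⁵ = 31.6 m/s

31.6 m s⁻¹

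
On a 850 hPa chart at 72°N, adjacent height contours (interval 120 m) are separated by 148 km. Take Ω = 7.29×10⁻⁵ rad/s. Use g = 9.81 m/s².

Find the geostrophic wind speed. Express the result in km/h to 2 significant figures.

210 km/h

Coriolis parameter at 72°N:
f = 2Ω sin φ = 2 × 7.29×10⁻⁵ × sin 72° = 1.39×10⁻⁴ s⁻¹
Height gradient: |∂Z/∂n| = 120 m / 148000 m = 8.11×10⁻⁴
On a pressure surface, geostrophic balance gives V_g = (g/f)|∂Z/∂n|:
V_g = 9.81 × 8.11×10⁻⁴ / 1.39×10⁻⁴ = 57.4 m/s
Converting: 57.4 m/s × 3.6 = 210 km/h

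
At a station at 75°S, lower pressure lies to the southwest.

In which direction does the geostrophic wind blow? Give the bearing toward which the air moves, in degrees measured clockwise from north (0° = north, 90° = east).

135°

The pressure-gradient force points toward the southwest (bearing 225°).
Geostrophic balance: in the Southern Hemisphere the Coriolis force deflects motion to the left, so the geostrophic wind blows 90° to the left of the pressure-gradient force (low pressure on the right).
Rotating 225° by 90° counterclockwise gives 135° — the wind blows toward the southeast.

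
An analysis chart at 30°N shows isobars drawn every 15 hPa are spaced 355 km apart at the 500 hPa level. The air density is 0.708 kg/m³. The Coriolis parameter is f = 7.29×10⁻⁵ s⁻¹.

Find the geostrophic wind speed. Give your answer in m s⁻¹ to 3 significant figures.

Pressure gradient: |∂P/∂n| = 1500 Pa / 355000 m = 4.23×10⁻³ Pa/m
Geostrophic balance (pressure-gradient force = Coriolis force):
V_g = (1/(fρ)) |∂P/∂n| = 4.23×10⁻³ / (7.29×10⁻⁵ × 0.708) = 81.9 m/s

81.9 m s⁻¹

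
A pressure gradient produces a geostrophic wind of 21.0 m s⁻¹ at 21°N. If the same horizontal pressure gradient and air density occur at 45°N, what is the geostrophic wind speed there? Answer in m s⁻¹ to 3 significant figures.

10.6 m s⁻¹

With the same pressure gradient and density, V_g ∝ 1/f ∝ 1/sin φ.
V₂ = V₁ · sin φ₁ / sin φ₂ = 21.0 × sin 21° / sin 45°
V₂ = 21.0 × 0.3584/0.7071 = 10.6 m s⁻¹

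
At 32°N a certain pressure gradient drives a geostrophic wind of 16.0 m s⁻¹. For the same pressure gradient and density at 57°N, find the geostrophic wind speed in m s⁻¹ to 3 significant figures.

10.1 m s⁻¹

With the same pressure gradient and density, V_g ∝ 1/f ∝ 1/sin φ.
V₂ = V₁ · sin φ₁ / sin φ₂ = 16.0 × sin 32° / sin 57°
V₂ = 16.0 × 0.5299/0.8387 = 10.1 m s⁻¹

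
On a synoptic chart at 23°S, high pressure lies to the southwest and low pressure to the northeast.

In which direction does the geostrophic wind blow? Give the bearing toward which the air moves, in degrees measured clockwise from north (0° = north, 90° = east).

The pressure-gradient force points toward the northeast (bearing 045°).
Geostrophic balance: in the Southern Hemisphere the Coriolis force deflects motion to the left, so the geostrophic wind blows 90° to the left of the pressure-gradient force (low pressure on the right).
Rotating 045° by 90° counterclockwise gives 315° — the wind blows toward the northwest.

315°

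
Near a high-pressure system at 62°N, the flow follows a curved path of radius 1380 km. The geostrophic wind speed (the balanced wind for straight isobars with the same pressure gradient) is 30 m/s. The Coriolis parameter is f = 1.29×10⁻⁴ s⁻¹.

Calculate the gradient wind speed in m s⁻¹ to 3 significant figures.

38.2 m s⁻¹

Around a high, pressure-gradient force acts outward with centrifugal, so Coriolis balances both:
fV = (1/ρ)|∂P/∂n| + V²/R  →  V² − fR·V + fR·V_g = 0
With fR = 1.29×10⁻⁴ × 1380×10³ m = 178 m/s:
V = [fR − √((fR)² − 4 fR V_g)]/2 = [178 − √(178² − 4×178×30)]/2 = 38.2 m/s
Supergeostrophic (V > V_g = 30 m/s), as expected around a high.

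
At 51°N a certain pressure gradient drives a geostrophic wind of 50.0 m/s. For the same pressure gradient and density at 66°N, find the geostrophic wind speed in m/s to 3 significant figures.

42.5 m/s

With the same pressure gradient and density, V_g ∝ 1/f ∝ 1/sin φ.
V₂ = V₁ · sin φ₁ / sin φ₂ = 50.0 × sin 51° / sin 66°
V₂ = 50.0 × 0.7771/0.9135 = 42.5 m/s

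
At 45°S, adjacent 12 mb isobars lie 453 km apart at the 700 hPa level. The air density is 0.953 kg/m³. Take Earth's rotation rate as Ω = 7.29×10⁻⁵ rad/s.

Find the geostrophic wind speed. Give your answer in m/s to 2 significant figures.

27 m/s

Coriolis parameter at 45°S:
f = 2Ω sin φ = 2 × 7.29×10⁻⁵ × sin 45° = 1.03×10⁻⁴ s⁻¹
Pressure gradient: |∂P/∂n| = 1200 Pa / 453000 m = 2.65×10⁻³ Pa/m
Geostrophic balance (pressure-gradient force = Coriolis force):
V_g = (1/(fρ)) |∂P/∂n| = 2.65×10⁻³ / (1.03×10⁻⁴ × 0.953) = 27.0 m/s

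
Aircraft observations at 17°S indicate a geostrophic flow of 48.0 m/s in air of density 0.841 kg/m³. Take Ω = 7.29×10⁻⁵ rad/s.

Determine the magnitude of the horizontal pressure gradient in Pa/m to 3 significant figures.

1.72×10⁻³ Pa/m

Coriolis parameter at 17°S:
f = 2Ω sin φ = 2 × 7.29×10⁻⁵ × sin 17° = 4.26×10⁻⁵ s⁻¹
Geostrophic balance rearranged: |∂P/∂n| = f ρ V_g
|∂P/∂n| = 4.26×10⁻⁵ × 0.841 × 48.0 = 1.72×10⁻³ Pa/m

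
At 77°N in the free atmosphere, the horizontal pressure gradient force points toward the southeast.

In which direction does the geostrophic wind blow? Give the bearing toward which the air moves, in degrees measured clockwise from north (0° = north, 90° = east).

225°

The pressure-gradient force points toward the southeast (bearing 135°).
Geostrophic balance: in the Northern Hemisphere the Coriolis force deflects motion to the right, so the geostrophic wind blows 90° to the right of the pressure-gradient force (low pressure on the left).
Rotating 135° by 90° clockwise gives 225° — the wind blows toward the southwest.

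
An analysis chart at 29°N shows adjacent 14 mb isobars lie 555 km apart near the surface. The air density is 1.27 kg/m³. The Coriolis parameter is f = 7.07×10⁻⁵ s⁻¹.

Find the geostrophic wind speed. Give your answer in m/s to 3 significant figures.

28.1 m/s

Pressure gradient: |∂P/∂n| = 1400 Pa / 555000 m = 2.52×10⁻³ Pa/m
Geostrophic balance (pressure-gradient force = Coriolis force):
V_g = (1/(fρ)) |∂P/∂n| = 2.52×10⁻³ / (7.07×10⁻⁵ × 1.27) = 28.1 m/s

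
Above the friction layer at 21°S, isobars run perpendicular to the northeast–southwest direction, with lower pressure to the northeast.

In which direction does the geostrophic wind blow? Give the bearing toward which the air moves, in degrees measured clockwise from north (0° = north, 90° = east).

315°

The pressure-gradient force points toward the northeast (bearing 045°).
Geostrophic balance: in the Southern Hemisphere the Coriolis force deflects motion to the left, so the geostrophic wind blows 90° to the left of the pressure-gradient force (low pressure on the right).
Rotating 045° by 90° counterclockwise gives 315° — the wind blows toward the northwest.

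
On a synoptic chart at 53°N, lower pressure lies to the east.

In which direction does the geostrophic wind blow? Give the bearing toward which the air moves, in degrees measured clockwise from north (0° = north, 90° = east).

The pressure-gradient force points toward the east (bearing 090°).
Geostrophic balance: in the Northern Hemisphere the Coriolis force deflects motion to the right, so the geostrophic wind blows 90° to the right of the pressure-gradient force (low pressure on the left).
Rotating 090° by 90° clockwise gives 180° — the wind blows toward the south.

180°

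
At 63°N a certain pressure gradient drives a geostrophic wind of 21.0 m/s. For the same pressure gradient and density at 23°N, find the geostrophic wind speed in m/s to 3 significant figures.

With the same pressure gradient and density, V_g ∝ 1/f ∝ 1/sin φ.
V₂ = V₁ · sin φ₁ / sin φ₂ = 21.0 × sin 63° / sin 23°
V₂ = 21.0 × 0.8910/0.3907 = 47.9 m/s

47.9 m/s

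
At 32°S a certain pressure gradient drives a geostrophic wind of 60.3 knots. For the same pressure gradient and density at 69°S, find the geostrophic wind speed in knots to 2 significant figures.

With the same pressure gradient and density, V_g ∝ 1/f ∝ 1/sin φ.
V₂ = V₁ · sin φ₁ / sin φ₂ = 60.3 × sin 32° / sin 69°
V₂ = 60.3 × 0.5299/0.9336 = 34 knots

34 knots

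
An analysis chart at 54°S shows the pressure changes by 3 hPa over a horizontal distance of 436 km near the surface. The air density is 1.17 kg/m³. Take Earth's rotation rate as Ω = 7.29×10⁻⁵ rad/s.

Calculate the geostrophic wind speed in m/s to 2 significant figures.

5.0 m/s

Coriolis parameter at 54°S:
f = 2Ω sin φ = 2 × 7.29×10⁻⁵ × sin 54° = 1.18×10⁻⁴ s⁻¹
Pressure gradient: |∂P/∂n| = 300 Pa / 436000 m = 6.88×10⁻⁴ Pa/m
Geostrophic balance (pressure-gradient force = Coriolis force):
V_g = (1/(fρ)) |∂P/∂n| = 6.88×10⁻⁴ / (1.18×10⁻⁴ × 1.17) = 4.99 m/s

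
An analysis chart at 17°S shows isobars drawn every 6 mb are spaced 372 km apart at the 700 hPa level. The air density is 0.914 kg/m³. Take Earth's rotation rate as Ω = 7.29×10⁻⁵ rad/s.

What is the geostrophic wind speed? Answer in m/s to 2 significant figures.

Coriolis parameter at 17°S:
f = 2Ω sin φ = 2 × 7.29×10⁻⁵ × sin 17° = 4.26×10⁻⁵ s⁻¹
Pressure gradient: |∂P/∂n| = 600 Pa / 372000 m = 1.61×10⁻³ Pa/m
Geostrophic balance (pressure-gradient force = Coriolis force):
V_g = (1/(fρ)) |∂P/∂n| = 1.61×10⁻³ / (4.26×10⁻⁵ × 0.914) = 41.4 m/s

41 m/s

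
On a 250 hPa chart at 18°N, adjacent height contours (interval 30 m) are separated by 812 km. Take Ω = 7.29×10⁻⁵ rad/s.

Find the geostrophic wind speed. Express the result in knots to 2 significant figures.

16 knots

Coriolis parameter at 18°N:
f = 2Ω sin φ = 2 × 7.29×10⁻⁵ × sin 18° = 4.51×10⁻⁵ s⁻¹
Height gradient: |∂Z/∂n| = 30 m / 812000 m = 3.69×10⁻⁵
On a pressure surface, geostrophic balance gives V_g = (g/f)|∂Z/∂n|:
V_g = 9.81 × 3.69×10⁻⁵ / 4.51×10⁻⁵ = 8.04 m/s
Converting: 8.04 m/s × 1.944 = 16 knots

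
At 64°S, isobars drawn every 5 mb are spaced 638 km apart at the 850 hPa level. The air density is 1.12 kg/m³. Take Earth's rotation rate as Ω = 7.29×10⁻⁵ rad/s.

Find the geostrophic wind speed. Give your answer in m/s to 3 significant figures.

5.34 m/s

Coriolis parameter at 64°S:
f = 2Ω sin φ = 2 × 7.29×10⁻⁵ × sin 64° = 1.31×10⁻⁴ s⁻¹
Pressure gradient: |∂P/∂n| = 500 Pa / 638000 m = 7.84×10⁻⁴ Pa/m
Geostrophic balance (pressure-gradient force = Coriolis force):
V_g = (1/(fρ)) |∂P/∂n| = 7.84×10⁻⁴ / (1.31×10⁻⁴ × 1.12) = 5.34 m/s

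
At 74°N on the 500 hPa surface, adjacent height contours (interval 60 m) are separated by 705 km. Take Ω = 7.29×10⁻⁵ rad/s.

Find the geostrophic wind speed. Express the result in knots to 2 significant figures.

Coriolis parameter at 74°N:
f = 2Ω sin φ = 2 × 7.29×10⁻⁵ × sin 74° = 1.40×10⁻⁴ s⁻¹
Height gradient: |∂Z/∂n| = 60 m / 705000 m = 8.51×10⁻⁵
On a pressure surface, geostrophic balance gives V_g = (g/f)|∂Z/∂n|:
V_g = 9.81 × 8.51×10⁻⁵ / 1.40×10⁻⁴ = 5.96 m/s
Converting: 5.96 m/s × 1.944 = 12 knots

12 knots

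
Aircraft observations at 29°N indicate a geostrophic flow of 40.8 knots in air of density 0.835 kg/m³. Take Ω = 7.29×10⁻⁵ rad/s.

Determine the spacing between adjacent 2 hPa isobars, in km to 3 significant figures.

161 km

Coriolis parameter at 29°N:
f = 2Ω sin φ = 2 × 7.29×10⁻⁵ × sin 29° = 7.07×10⁻⁵ s⁻¹
Wind speed in SI: 40.8 knots = 21.0 m/s
Geostrophic balance rearranged: |∂P/∂n| = f ρ V_g
|∂P/∂n| = 7.07×10⁻⁵ × 0.835 × 21.0 = 1.24×10⁻³ Pa/m
Isobar spacing: Δn = ΔP/|∂P/∂n| = 200 Pa / 1.24×10⁻³ Pa/m = 161442 m ≈ 161 km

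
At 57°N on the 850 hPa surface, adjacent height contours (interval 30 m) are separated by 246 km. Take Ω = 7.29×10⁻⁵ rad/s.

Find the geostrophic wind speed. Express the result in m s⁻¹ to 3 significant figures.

9.78 m s⁻¹

Coriolis parameter at 57°N:
f = 2Ω sin φ = 2 × 7.29×10⁻⁵ × sin 57° = 1.22×10⁻⁴ s⁻¹
Height gradient: |∂Z/∂n| = 30 m / 246000 m = 1.22×10⁻⁴
On a pressure surface, geostrophic balance gives V_g = (g/f)|∂Z/∂n|:
V_g = 9.81 × 1.22×10⁻⁴ / 1.22×10⁻⁴ = 9.78 m/s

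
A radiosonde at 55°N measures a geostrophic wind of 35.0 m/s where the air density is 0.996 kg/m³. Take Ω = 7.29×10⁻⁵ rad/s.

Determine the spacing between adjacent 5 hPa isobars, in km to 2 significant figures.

120 km

Coriolis parameter at 55°N:
f = 2Ω sin φ = 2 × 7.29×10⁻⁵ × sin 55° = 1.19×10⁻⁴ s⁻¹
Geostrophic balance rearranged: |∂P/∂n| = f ρ V_g
|∂P/∂n| = 1.19×10⁻⁴ × 0.996 × 35.0 = 4.16×10⁻³ Pa/m
Isobar spacing: Δn = ΔP/|∂P/∂n| = 500 Pa / 4.16×10⁻³ Pa/m = 120094 m ≈ 120 km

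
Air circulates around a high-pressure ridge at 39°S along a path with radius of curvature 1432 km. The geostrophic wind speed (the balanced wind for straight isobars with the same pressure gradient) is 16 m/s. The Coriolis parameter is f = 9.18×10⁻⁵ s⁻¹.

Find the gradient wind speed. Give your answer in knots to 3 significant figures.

36.2 knots

Around a high, pressure-gradient force acts outward with centrifugal, so Coriolis balances both:
fV = (1/ρ)|∂P/∂n| + V²/R  →  V² − fR·V + fR·V_g = 0
With fR = 9.18×10⁻⁵ × 1432×10³ m = 131 m/s:
V = [fR − √((fR)² − 4 fR V_g)]/2 = [131 − √(131² − 4×131×16)]/2 = 18.6 m/s
Supergeostrophic (V > V_g = 16 m/s), as expected around a high.
Converting: 18.6 m/s × 1.944 = 36.2 knots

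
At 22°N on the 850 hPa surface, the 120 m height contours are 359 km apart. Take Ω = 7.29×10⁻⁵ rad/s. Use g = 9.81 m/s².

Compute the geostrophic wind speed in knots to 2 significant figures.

Coriolis parameter at 22°N:
f = 2Ω sin φ = 2 × 7.29×10⁻⁵ × sin 22° = 5.46×10⁻⁵ s⁻¹
Height gradient: |∂Z/∂n| = 120 m / 359000 m = 3.34×10⁻⁴
On a pressure surface, geostrophic balance gives V_g = (g/f)|∂Z/∂n|:
V_g = 9.81 × 3.34×10⁻⁴ / 5.46×10⁻⁵ = 60.0 m/s
Converting: 60.0 m/s × 1.944 = 120 knots

120 knots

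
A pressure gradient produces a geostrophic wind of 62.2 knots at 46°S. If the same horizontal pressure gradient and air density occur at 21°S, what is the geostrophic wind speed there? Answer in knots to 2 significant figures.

120 knots

With the same pressure gradient and density, V_g ∝ 1/f ∝ 1/sin φ.
V₂ = V₁ · sin φ₁ / sin φ₂ = 62.2 × sin 46° / sin 21°
V₂ = 62.2 × 0.7193/0.3584 = 120 knots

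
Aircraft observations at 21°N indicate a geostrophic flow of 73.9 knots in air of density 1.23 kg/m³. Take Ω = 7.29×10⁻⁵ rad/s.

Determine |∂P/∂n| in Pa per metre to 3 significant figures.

Coriolis parameter at 21°N:
f = 2Ω sin φ = 2 × 7.29×10⁻⁵ × sin 21° = 5.23×10⁻⁵ s⁻¹
Wind speed in SI: 73.9 knots = 38.0 m/s
Geostrophic balance rearranged: |∂P/∂n| = f ρ V_g
|∂P/∂n| = 5.23×10⁻⁵ × 1.23 × 38.0 = 2.44×10⁻³ Pa/m

2.44×10⁻³ Pa/m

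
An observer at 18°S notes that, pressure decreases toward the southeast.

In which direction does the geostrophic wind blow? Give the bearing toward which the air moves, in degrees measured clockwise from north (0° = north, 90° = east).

The pressure-gradient force points toward the southeast (bearing 135°).
Geostrophic balance: in the Southern Hemisphere the Coriolis force deflects motion to the left, so the geostrophic wind blows 90° to the left of the pressure-gradient force (low pressure on the right).
Rotating 135° by 90° counterclockwise gives 045° — the wind blows toward the northeast.

045°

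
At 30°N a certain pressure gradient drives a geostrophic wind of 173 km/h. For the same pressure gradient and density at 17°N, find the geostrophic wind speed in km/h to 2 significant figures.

300 km/h

With the same pressure gradient and density, V_g ∝ 1/f ∝ 1/sin φ.
V₂ = V₁ · sin φ₁ / sin φ₂ = 173 × sin 30° / sin 17°
V₂ = 173 × 0.5000/0.2924 = 300 km/h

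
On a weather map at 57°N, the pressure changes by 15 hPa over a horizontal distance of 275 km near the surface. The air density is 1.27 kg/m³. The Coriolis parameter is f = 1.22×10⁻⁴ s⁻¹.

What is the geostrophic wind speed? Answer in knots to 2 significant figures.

68 knots

Pressure gradient: |∂P/∂n| = 1500 Pa / 275000 m = 5.45×10⁻³ Pa/m
Geostrophic balance (pressure-gradient force = Coriolis force):
V_g = (1/(fρ)) |∂P/∂n| = 5.45×10⁻³ / (1.22×10⁻⁴ × 1.27) = 35.2 m/s
Converting: 35.2 m/s × 1.944 = 68 knots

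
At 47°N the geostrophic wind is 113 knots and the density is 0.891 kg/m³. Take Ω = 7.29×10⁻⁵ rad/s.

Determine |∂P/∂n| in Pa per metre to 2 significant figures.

5.5×10⁻³ Pa/m

Coriolis parameter at 47°N:
f = 2Ω sin φ = 2 × 7.29×10⁻⁵ × sin 47° = 1.07×10⁻⁴ s⁻¹
Wind speed in SI: 113 knots = 58.1 m/s
Geostrophic balance rearranged: |∂P/∂n| = f ρ V_g
|∂P/∂n| = 1.07×10⁻⁴ × 0.891 × 58.1 = 5.52×10⁻³ Pa/m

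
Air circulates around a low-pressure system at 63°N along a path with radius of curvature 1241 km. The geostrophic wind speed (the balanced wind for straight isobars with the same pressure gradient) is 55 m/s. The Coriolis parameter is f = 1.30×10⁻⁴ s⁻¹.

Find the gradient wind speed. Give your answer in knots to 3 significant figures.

84.3 knots

Around a low, centrifugal force acts outward with Coriolis, so pressure-gradient force balances both:
(1/ρ)|∂P/∂n| = fV + V²/R  →  V² + fR·V − fR·V_g = 0
With fR = 1.30×10⁻⁴ × 1241×10³ m = 161 m/s:
V = [−fR + √((fR)² + 4 fR V_g)]/2 = [−161 + √(161² + 4×161×55)]/2 = 43.4 m/s
Subgeostrophic (V < V_g = 55 m/s), as expected around a low.
Converting: 43.4 m/s × 1.944 = 84.3 knots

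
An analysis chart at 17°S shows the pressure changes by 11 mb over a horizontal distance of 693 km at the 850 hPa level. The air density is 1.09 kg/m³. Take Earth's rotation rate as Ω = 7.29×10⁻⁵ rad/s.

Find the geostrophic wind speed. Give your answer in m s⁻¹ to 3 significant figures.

Coriolis parameter at 17°S:
f = 2Ω sin φ = 2 × 7.29×10⁻⁵ × sin 17° = 4.26×10⁻⁵ s⁻¹
Pressure gradient: |∂P/∂n| = 1100 Pa / 693000 m = 1.59×10⁻³ Pa/m
Geostrophic balance (pressure-gradient force = Coriolis force):
V_g = (1/(fρ)) |∂P/∂n| = 1.59×10⁻³ / (4.26×10⁻⁵ × 1.09) = 34.2 m/s

34.2 m s⁻¹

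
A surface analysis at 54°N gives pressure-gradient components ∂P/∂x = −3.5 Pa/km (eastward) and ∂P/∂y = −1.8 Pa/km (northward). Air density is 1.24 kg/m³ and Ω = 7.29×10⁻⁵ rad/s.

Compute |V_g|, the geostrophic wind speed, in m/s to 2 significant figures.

27 m/s

Coriolis parameter at 54°N:
f = 2Ω sin φ = 2 × 7.29×10⁻⁵ × sin 54° = 1.18×10⁻⁴ s⁻¹
Component geostrophic relations (x east, y north):
u_g = −(1/(fρ)) ∂P/∂y,  v_g = (1/(fρ)) ∂P/∂x
u_g = −(−1.8×10⁻³)/(1.18×10⁻⁴ × 1.24) = 12.3 m/s;  v_g = (−3.5×10⁻³)/(1.18×10⁻⁴ × 1.24) = −23.9 m/s
|V_g| = √(u_g² + v_g²) = 26.9 m/s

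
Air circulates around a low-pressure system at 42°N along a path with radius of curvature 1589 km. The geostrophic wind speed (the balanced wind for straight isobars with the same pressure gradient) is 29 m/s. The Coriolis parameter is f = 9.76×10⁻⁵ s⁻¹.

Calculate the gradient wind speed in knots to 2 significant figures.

49 knots

Around a low, centrifugal force acts outward with Coriolis, so pressure-gradient force balances both:
(1/ρ)|∂P/∂n| = fV + V²/R  →  V² + fR·V − fR·V_g = 0
With fR = 9.76×10⁻⁵ × 1589×10³ m = 155 m/s:
V = [−fR + √((fR)² + 4 fR V_g)]/2 = [−155 + √(155² + 4×155×29)]/2 = 25 m/s
Subgeostrophic (V < V_g = 29 m/s), as expected around a low.
Converting: 25 m/s × 1.944 = 49 knots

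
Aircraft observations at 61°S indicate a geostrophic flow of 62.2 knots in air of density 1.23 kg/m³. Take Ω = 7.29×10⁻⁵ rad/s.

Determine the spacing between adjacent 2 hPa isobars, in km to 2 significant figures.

Coriolis parameter at 61°S:
f = 2Ω sin φ = 2 × 7.29×10⁻⁵ × sin 61° = 1.28×10⁻⁴ s⁻¹
Wind speed in SI: 62.2 knots = 32.0 m/s
Geostrophic balance rearranged: |∂P/∂n| = f ρ V_g
|∂P/∂n| = 1.28×10⁻⁴ × 1.23 × 32.0 = 5.02×10⁻³ Pa/m
Isobar spacing: Δn = ΔP/|∂P/∂n| = 200 Pa / 5.02×10⁻³ Pa/m = 39849 m ≈ 40 km

40 km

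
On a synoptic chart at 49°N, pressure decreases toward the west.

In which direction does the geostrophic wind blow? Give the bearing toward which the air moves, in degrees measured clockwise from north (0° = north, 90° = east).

The pressure-gradient force points toward the west (bearing 270°).
Geostrophic balance: in the Northern Hemisphere the Coriolis force deflects motion to the right, so the geostrophic wind blows 90° to the right of the pressure-gradient force (low pressure on the left).
Rotating 270° by 90° clockwise gives 000° — the wind blows toward the north.

000°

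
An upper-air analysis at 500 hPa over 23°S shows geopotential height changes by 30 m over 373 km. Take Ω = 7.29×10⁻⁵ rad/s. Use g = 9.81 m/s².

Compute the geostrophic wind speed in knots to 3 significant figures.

26.9 knots

Coriolis parameter at 23°S:
f = 2Ω sin φ = 2 × 7.29×10⁻⁵ × sin 23° = 5.70×10⁻⁵ s⁻¹
Height gradient: |∂Z/∂n| = 30 m / 373000 m = 8.04×10⁻⁵
On a pressure surface, geostrophic balance gives V_g = (g/f)|∂Z/∂n|:
V_g = 9.81 × 8.04×10⁻⁵ / 5.70×10⁻⁵ = 13.8 m/s
Converting: 13.8 m/s × 1.944 = 26.9 knots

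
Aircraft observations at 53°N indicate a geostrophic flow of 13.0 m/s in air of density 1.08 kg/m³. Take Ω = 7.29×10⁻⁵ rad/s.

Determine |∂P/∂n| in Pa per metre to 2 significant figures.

Coriolis parameter at 53°N:
f = 2Ω sin φ = 2 × 7.29×10⁻⁵ × sin 53° = 1.16×10⁻⁴ s⁻¹
Geostrophic balance rearranged: |∂P/∂n| = f ρ V_g
|∂P/∂n| = 1.16×10⁻⁴ × 1.08 × 13.0 = 1.63×10⁻³ Pa/m

1.6×10⁻³ Pa/m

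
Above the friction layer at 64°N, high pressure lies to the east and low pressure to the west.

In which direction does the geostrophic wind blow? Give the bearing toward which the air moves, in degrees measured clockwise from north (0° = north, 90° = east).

The pressure-gradient force points toward the west (bearing 270°).
Geostrophic balance: in the Northern Hemisphere the Coriolis force deflects motion to the right, so the geostrophic wind blows 90° to the right of the pressure-gradient force (low pressure on the left).
Rotating 270° by 90° clockwise gives 000° — the wind blows toward the north.

000°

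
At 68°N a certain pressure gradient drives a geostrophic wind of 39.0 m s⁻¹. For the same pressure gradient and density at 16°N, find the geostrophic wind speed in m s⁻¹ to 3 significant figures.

131 m s⁻¹

With the same pressure gradient and density, V_g ∝ 1/f ∝ 1/sin φ.
V₂ = V₁ · sin φ₁ / sin φ₂ = 39.0 × sin 68° / sin 16°
V₂ = 39.0 × 0.9272/0.2756 = 131 m s⁻¹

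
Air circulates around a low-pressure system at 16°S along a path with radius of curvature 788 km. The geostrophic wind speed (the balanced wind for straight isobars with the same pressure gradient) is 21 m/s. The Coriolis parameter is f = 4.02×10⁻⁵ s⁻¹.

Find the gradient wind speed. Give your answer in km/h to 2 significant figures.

52 km/h

Around a low, centrifugal force acts outward with Coriolis, so pressure-gradient force balances both:
(1/ρ)|∂P/∂n| = fV + V²/R  →  V² + fR·V − fR·V_g = 0
With fR = 4.02×10⁻⁵ × 788×10³ m = 31.7 m/s:
V = [−fR + √((fR)² + 4 fR V_g)]/2 = [−31.7 + √(31.7² + 4×31.7×21)]/2 = 14.4 m/s
Subgeostrophic (V < V_g = 21 m/s), as expected around a low.
Converting: 14.4 m/s × 3.6 = 52 km/h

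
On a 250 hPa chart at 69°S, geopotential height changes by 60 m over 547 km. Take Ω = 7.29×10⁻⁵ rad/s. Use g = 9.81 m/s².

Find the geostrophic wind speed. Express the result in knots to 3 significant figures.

15.4 knots

Coriolis parameter at 69°S:
f = 2Ω sin φ = 2 × 7.29×10⁻⁵ × sin 69° = 1.36×10⁻⁴ s⁻¹
Height gradient: |∂Z/∂n| = 60 m / 547000 m = 1.10×10⁻⁴
On a pressure surface, geostrophic balance gives V_g = (g/f)|∂Z/∂n|:
V_g = 9.81 × 1.10×10⁻⁴ / 1.36×10⁻⁴ = 7.91 m/s
Converting: 7.91 m/s × 1.944 = 15.4 knots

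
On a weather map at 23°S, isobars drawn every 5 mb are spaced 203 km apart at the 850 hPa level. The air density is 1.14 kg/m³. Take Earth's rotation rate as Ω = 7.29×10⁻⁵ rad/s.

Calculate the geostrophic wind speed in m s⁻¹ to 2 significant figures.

38 m s⁻¹

Coriolis parameter at 23°S:
f = 2Ω sin φ = 2 × 7.29×10⁻⁵ × sin 23° = 5.70×10⁻⁵ s⁻¹
Pressure gradient: |∂P/∂n| = 500 Pa / 203000 m = 2.46×10⁻³ Pa/m
Geostrophic balance (pressure-gradient force = Coriolis force):
V_g = (1/(fρ)) |∂P/∂n| = 2.46×10⁻³ / (5.70×10⁻⁵ × 1.14) = 37.9 m/s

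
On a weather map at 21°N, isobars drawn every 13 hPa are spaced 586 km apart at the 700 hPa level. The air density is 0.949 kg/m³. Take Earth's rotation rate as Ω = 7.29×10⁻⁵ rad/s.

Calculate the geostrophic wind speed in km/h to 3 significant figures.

Coriolis parameter at 21°N:
f = 2Ω sin φ = 2 × 7.29×10⁻⁵ × sin 21° = 5.23×10⁻⁵ s⁻¹
Pressure gradient: |∂P/∂n| = 1300 Pa / 586000 m = 2.22×10⁻³ Pa/m
Geostrophic balance (pressure-gradient force = Coriolis force):
V_g = (1/(fρ)) |∂P/∂n| = 2.22×10⁻³ / (5.23×10⁻⁵ × 0.949) = 44.7 m/s
Converting: 44.7 m/s × 3.6 = 161 km/h

161 km/h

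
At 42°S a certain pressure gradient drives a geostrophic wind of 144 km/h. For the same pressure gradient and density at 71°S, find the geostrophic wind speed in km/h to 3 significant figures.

With the same pressure gradient and density, V_g ∝ 1/f ∝ 1/sin φ.
V₂ = V₁ · sin φ₁ / sin φ₂ = 144 × sin 42° / sin 71°
V₂ = 144 × 0.6691/0.9455 = 102 km/h

102 km/h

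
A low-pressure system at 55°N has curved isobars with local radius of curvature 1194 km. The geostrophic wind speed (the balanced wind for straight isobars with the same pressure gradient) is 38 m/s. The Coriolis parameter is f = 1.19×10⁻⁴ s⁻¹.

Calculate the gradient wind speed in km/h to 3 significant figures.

112 km/h

Around a low, centrifugal force acts outward with Coriolis, so pressure-gradient force balances both:
(1/ρ)|∂P/∂n| = fV + V²/R  →  V² + fR·V − fR·V_g = 0
With fR = 1.19×10⁻⁴ × 1194×10³ m = 142 m/s:
V = [−fR + √((fR)² + 4 fR V_g)]/2 = [−142 + √(142² + 4×142×38)]/2 = 31.2 m/s
Subgeostrophic (V < V_g = 38 m/s), as expected around a low.
Converting: 31.2 m/s × 3.6 = 112 km/h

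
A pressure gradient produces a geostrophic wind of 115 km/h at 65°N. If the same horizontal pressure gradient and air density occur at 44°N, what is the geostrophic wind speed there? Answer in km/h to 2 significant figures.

150 km/h

With the same pressure gradient and density, V_g ∝ 1/f ∝ 1/sin φ.
V₂ = V₁ · sin φ₁ / sin φ₂ = 115 × sin 65° / sin 44°
V₂ = 115 × 0.9063/0.6947 = 150 km/h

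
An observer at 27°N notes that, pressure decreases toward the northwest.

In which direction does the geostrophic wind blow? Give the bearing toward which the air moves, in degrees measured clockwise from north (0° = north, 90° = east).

045°

The pressure-gradient force points toward the northwest (bearing 315°).
Geostrophic balance: in the Northern Hemisphere the Coriolis force deflects motion to the right, so the geostrophic wind blows 90° to the right of the pressure-gradient force (low pressure on the left).
Rotating 315° by 90° clockwise gives 045° — the wind blows toward the northeast.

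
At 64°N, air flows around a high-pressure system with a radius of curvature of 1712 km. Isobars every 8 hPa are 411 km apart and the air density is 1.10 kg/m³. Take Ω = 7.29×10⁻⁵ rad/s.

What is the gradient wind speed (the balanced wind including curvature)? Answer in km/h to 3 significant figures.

52.0 km/h

Coriolis parameter at 64°N:
f = 2Ω sin φ = 2 × 7.29×10⁻⁵ × sin 64° = 1.31×10⁻⁴ s⁻¹
Pressure gradient: |∂P/∂n| = 800 Pa / 411000 m = 1.95×10⁻³ Pa/m
Geostrophic speed: V_g = |∂P/∂n|/(fρ) = 1.95×10⁻³/(1.31×10⁻⁴ × 1.10) = 13.5 m/s
Around a high, pressure-gradient force acts outward with centrifugal, so Coriolis balances both:
fV = (1/ρ)|∂P/∂n| + V²/R  →  V² − fR·V + fR·V_g = 0
With fR = 1.31×10⁻⁴ × 1712×10³ m = 224 m/s:
V = [fR − √((fR)² − 4 fR V_g)]/2 = [224 − √(224² − 4×224×13.5)]/2 = 14.4 m/s
Supergeostrophic (V > V_g = 13.5 m/s), as expected around a high.
Converting: 14.4 m/s × 3.6 = 52.0 km/h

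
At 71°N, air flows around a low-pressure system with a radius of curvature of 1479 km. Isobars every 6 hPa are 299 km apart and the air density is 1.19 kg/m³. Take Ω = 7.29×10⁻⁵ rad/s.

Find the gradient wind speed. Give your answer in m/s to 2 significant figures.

Coriolis parameter at 71°N:
f = 2Ω sin φ = 2 × 7.29×10⁻⁵ × sin 71° = 1.38×10⁻⁴ s⁻¹
Pressure gradient: |∂P/∂n| = 600 Pa / 299000 m = 2.01×10⁻³ Pa/m
Geostrophic speed: V_g = |∂P/∂n|/(fρ) = 2.01×10⁻³/(1.38×10⁻⁴ × 1.19) = 12.2 m/s
Around a low, centrifugal force acts outward with Coriolis, so pressure-gradient force balances both:
(1/ρ)|∂P/∂n| = fV + V²/R  →  V² + fR·V − fR·V_g = 0
With fR = 1.38×10⁻⁴ × 1479×10³ m = 204 m/s:
V = [−fR + √((fR)² + 4 fR V_g)]/2 = [−204 + √(204² + 4×204×12.2)]/2 = 11.6 m/s
Subgeostrophic (V < V_g = 12.2 m/s), as expected around a low.

12 m/s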